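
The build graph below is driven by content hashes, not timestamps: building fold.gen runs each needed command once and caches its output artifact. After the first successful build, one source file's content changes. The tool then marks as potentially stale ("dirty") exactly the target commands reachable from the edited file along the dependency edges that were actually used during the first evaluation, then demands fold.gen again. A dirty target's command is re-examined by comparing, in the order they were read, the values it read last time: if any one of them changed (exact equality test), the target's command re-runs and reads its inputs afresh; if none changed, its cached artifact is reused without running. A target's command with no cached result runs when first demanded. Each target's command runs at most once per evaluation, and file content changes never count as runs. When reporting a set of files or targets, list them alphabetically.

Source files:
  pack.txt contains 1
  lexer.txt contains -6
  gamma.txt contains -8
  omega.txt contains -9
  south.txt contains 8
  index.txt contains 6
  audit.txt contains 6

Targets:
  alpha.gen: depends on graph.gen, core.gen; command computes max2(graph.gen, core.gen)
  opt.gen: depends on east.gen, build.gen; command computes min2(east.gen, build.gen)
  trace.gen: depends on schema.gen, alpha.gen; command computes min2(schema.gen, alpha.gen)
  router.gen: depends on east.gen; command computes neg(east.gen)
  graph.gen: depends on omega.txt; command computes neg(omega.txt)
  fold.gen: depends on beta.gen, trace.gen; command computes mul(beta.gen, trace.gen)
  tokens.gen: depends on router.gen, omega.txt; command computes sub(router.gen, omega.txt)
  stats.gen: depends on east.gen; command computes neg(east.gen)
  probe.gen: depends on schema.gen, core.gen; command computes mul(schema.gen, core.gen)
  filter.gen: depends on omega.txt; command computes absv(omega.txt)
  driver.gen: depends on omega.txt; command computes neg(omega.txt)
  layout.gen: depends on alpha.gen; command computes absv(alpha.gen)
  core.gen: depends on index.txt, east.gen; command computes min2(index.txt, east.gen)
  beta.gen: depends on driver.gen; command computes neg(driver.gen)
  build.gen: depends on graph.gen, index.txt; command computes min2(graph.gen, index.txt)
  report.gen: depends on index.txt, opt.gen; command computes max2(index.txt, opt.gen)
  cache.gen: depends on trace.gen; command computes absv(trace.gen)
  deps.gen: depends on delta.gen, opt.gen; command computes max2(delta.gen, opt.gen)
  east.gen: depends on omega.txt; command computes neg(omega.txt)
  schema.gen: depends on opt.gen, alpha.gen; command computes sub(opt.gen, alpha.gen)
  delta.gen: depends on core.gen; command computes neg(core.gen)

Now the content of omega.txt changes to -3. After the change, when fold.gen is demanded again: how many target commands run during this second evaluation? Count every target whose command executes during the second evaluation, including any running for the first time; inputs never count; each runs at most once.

Initial pass — values computed on the first demand:
  driver.gen = neg(-9) = 9
  beta.gen = neg(9) = -9
  east.gen = neg(-9) = 9
  core.gen = min2(6, 9) = 6
  graph.gen = neg(-9) = 9
  alpha.gen = max2(9, 6) = 9
  build.gen = min2(9, 6) = 6
  opt.gen = min2(9, 6) = 6
  schema.gen = sub(6, 9) = -3
  trace.gen = min2(-3, 9) = -3
  fold.gen = mul(-9, -3) = 27

Second demand — change propagation:
  driver.gen: re-runs because omega.txt -9->-3; new result 3.
  beta.gen: re-runs because driver.gen 9->3; new result -3.
  east.gen: re-runs because omega.txt -9->-3; new result 3.
  core.gen: re-runs because east.gen 9->3; new result 3.
  graph.gen: re-runs because omega.txt -9->-3; new result 3.
  alpha.gen: re-runs because graph.gen 9->3; core.gen 6->3; new result 3.
  build.gen: re-runs because graph.gen 9->3; new result 3.
  opt.gen: re-runs because east.gen 9->3; build.gen 6->3; new result 3.
  schema.gen: re-runs because opt.gen 6->3; alpha.gen 9->3; new result 0.
  trace.gen: re-runs because schema.gen -3->0; alpha.gen 9->3; new result 0.
  fold.gen: re-runs because beta.gen -9->-3; trace.gen -3->0; new result 0.

Run set: alpha.gen, beta.gen, build.gen, core.gen, driver.gen, east.gen, fold.gen, graph.gen, opt.gen, schema.gen, trace.gen (11 run).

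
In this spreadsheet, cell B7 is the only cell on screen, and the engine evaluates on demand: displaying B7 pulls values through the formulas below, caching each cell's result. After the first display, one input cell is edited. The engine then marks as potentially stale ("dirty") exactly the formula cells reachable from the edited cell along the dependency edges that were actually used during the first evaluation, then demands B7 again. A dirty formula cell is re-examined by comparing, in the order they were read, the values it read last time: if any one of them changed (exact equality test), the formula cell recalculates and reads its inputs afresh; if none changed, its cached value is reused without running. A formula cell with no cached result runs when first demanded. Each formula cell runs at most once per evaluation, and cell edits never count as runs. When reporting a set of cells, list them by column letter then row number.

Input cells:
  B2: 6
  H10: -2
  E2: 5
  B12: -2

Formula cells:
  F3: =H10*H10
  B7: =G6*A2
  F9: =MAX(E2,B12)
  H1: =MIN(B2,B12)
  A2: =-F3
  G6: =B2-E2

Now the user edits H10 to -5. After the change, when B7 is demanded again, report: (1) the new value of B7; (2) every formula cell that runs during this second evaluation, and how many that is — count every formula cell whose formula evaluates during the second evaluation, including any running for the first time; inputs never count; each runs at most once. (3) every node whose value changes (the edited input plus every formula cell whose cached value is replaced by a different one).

Initial pass — values computed on the first demand:
  F3 = -2 * -2 = 4
  A2 = -(4) = -4
  G6 = 6 - 5 = 1
  B7 = 1 * -4 = -4

Second demand — change propagation:
  F3: re-runs because H10 -2->-5; H10 -2->-5; new result 25.
  A2: re-runs because F3 4->25; new result -25.
  B7: re-runs because A2 -4->-25; new result -25.

B7 now evaluates to -25.
Run set: A2, B7, F3 (3 run).
Changed values: A2, B7, F3, H10.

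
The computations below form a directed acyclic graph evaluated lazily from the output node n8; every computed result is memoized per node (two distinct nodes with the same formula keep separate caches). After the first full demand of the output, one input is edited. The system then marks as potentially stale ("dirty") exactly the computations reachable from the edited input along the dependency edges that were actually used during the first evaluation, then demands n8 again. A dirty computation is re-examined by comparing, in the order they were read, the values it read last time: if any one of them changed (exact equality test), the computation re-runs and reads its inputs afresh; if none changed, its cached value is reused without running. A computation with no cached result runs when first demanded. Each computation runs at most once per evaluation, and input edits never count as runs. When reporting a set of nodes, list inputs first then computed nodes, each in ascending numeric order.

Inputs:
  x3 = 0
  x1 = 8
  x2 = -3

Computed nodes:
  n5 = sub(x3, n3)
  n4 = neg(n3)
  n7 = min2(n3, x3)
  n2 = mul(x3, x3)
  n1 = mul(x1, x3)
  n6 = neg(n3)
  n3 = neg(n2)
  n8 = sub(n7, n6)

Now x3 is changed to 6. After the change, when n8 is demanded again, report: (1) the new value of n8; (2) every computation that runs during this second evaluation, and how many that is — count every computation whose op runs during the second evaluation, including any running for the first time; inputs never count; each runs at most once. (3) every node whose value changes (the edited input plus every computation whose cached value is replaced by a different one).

Demanding n8 again yields -72.
5 computations run: n2, n3, n6, n7, n8.
The nodes whose values change: x3, n2, n3, n6, n7, n8.

First demand of the output computes:
  n2 = mul(0, 0) = 0
  n3 = neg(0) = 0
  n6 = neg(0) = 0
  n7 = min2(0, 0) = 0
  n8 = sub(0, 0) = 0

After the edit, cleaning proceeds:
  n2: a read changed (x3 0->6; x3 0->6) — executes, giving 36.
  n3: a read changed (n2 0->36) — executes, giving -36.
  n6: a read changed (n3 0->-36) — executes, giving 36.
  n7: a read changed (n3 0->-36; x3 0->6) — executes, giving -36.
  n8: a read changed (n7 0->-36; n6 0->36) — executes, giving -72.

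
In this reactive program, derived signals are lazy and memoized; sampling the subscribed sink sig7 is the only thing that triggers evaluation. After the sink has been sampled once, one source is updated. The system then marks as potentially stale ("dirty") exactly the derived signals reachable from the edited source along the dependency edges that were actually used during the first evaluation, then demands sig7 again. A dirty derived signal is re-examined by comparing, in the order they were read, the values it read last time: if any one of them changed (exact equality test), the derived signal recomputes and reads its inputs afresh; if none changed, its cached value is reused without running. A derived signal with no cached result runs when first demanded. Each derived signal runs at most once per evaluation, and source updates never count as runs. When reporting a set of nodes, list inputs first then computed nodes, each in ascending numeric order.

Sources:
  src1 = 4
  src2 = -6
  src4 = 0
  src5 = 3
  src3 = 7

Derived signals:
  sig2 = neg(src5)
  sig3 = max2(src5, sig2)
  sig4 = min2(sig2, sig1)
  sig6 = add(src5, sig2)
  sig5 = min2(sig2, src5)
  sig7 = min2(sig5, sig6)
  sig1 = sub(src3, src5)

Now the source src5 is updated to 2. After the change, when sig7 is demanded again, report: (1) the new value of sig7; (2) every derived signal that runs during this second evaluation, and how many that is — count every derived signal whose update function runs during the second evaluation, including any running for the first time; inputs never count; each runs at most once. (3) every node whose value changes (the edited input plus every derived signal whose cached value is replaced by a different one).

First demand of the output computes:
  sig2 = neg(3) = -3
  sig5 = min2(-3, 3) = -3
  sig6 = add(3, -3) = 0
  sig7 = min2(-3, 0) = -3

After the edit, cleaning proceeds:
  sig2: a read changed (src5 3->2) — executes, giving -2.
  sig5: a read changed (sig2 -3->-2; src5 3->2) — executes, giving -2.
  sig6: a read changed (src5 3->2; sig2 -3->-2) — executes, giving 0 — identical to its old value.
  sig7: a read changed (sig5 -3->-2) — executes, giving -2.

Demanding sig7 again yields -2.
4 derived signals run: sig2, sig5, sig6, sig7.
The nodes whose values change: src5, sig2, sig5, sig7.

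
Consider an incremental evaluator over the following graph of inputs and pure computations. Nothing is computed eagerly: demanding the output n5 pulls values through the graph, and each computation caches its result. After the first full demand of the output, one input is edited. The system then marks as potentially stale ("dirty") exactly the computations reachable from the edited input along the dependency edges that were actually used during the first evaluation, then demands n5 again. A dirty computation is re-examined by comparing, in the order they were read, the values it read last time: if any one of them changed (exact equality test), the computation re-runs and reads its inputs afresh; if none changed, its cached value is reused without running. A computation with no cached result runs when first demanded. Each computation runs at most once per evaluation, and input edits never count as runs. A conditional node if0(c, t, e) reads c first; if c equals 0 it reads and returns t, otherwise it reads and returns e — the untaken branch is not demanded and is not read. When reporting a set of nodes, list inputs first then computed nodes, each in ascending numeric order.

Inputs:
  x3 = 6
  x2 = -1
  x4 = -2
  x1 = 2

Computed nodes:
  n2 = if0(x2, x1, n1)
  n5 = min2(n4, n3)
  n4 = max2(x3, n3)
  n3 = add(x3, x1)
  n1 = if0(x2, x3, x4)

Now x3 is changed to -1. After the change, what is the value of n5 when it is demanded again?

Initial pass — values computed on the first demand:
  n3 = add(6, 2) = 8
  n4 = max2(6, 8) = 8
  n5 = min2(8, 8) = 8

Second demand — change propagation:
  n3: re-runs because x3 6->-1; new result 1.
  n4: re-runs because x3 6->-1; n3 8->1; new result 1.
  n5: re-runs because n4 8->1; n3 8->1; new result 1.

n5 now evaluates to 1.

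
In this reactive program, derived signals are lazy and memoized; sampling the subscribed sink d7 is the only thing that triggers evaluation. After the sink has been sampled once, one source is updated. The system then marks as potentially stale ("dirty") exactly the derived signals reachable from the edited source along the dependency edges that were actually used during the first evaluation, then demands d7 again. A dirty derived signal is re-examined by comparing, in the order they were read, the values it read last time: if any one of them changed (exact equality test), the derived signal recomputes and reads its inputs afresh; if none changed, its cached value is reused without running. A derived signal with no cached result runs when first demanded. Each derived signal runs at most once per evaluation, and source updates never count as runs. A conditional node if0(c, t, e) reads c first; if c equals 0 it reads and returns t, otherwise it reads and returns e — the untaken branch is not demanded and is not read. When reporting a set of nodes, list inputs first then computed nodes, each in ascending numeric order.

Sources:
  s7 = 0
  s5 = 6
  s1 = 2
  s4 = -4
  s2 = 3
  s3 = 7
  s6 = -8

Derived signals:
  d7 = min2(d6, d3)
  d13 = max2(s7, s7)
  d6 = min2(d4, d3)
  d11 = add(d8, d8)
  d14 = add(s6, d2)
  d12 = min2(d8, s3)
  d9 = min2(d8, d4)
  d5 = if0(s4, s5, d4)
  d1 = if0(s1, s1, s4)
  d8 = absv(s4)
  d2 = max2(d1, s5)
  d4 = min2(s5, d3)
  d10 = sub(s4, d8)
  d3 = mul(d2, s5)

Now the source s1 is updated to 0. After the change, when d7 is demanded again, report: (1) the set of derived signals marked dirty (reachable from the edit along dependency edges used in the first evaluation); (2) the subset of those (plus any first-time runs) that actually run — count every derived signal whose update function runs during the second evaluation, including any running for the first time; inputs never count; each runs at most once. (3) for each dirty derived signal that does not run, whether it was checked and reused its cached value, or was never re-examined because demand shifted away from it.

The edit dirties: d1, d2, d3, d4, d6, d7.
2 derived signals run: d1, d2.
Cache hits after checking: d3, d4, d6, d7.
Note the absorption at d2: it re-runs yet its value is the same, leaving the output's value untouched.

First demand of the output computes:
  d1 = if0(s1=2 -> else branch s4) = -4
  d2 = max2(-4, 6) = 6
  d3 = mul(6, 6) = 36
  d4 = min2(6, 36) = 6
  d6 = min2(6, 36) = 6
  d7 = min2(6, 36) = 6

After the edit, cleaning proceeds:
  d1: a read changed (s1 2->0) — executes, giving 0.
  d2: a read changed (d1 -4->0) — executes, giving 6 — identical to its old value.
  d3: dirty, but its reads are unchanged (d2 unchanged, s5 unchanged); cached 36 stands.
  d4: dirty, but its reads are unchanged (s5 unchanged, d3 unchanged); cached 6 stands.
  d6: dirty, but its reads are unchanged (d4 unchanged, d3 unchanged); cached 6 stands.
  d7: dirty, but its reads are unchanged (d6 unchanged, d3 unchanged); cached 6 stands.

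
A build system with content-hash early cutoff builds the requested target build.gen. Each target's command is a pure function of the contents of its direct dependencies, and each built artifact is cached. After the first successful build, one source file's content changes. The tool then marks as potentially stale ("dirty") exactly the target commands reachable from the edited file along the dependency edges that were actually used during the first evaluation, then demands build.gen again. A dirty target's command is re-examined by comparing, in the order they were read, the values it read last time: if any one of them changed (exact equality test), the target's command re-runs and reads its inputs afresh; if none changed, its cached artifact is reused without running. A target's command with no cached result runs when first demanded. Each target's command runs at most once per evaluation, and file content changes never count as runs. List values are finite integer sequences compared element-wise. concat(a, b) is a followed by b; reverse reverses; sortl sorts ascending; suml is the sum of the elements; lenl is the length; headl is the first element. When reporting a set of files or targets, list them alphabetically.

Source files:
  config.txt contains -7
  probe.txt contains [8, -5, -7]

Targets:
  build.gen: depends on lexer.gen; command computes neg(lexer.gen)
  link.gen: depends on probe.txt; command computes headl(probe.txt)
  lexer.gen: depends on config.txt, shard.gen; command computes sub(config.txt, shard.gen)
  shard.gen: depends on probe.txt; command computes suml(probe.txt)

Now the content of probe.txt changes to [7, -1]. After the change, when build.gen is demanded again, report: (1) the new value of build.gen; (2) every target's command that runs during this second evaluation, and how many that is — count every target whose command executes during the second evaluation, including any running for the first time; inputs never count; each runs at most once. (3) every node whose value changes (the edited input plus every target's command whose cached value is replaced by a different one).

First evaluation (everything demanded from the output):
  shard.gen = suml([8, -5, -7]) = -4
  lexer.gen = sub(-7, -4) = -3
  build.gen = neg(-3) = 3

Propagation after the edit:
  shard.gen: runs — probe.txt [8, -5, -7]->[7, -1]; result 6.
  lexer.gen: runs — shard.gen -4->6; result -13.
  build.gen: runs — lexer.gen -3->-13; result 13.

New value of build.gen: 13.
Target commands that run: build.gen, lexer.gen, shard.gen — 3 in total.
Values that change: build.gen, lexer.gen, probe.txt, shard.gen.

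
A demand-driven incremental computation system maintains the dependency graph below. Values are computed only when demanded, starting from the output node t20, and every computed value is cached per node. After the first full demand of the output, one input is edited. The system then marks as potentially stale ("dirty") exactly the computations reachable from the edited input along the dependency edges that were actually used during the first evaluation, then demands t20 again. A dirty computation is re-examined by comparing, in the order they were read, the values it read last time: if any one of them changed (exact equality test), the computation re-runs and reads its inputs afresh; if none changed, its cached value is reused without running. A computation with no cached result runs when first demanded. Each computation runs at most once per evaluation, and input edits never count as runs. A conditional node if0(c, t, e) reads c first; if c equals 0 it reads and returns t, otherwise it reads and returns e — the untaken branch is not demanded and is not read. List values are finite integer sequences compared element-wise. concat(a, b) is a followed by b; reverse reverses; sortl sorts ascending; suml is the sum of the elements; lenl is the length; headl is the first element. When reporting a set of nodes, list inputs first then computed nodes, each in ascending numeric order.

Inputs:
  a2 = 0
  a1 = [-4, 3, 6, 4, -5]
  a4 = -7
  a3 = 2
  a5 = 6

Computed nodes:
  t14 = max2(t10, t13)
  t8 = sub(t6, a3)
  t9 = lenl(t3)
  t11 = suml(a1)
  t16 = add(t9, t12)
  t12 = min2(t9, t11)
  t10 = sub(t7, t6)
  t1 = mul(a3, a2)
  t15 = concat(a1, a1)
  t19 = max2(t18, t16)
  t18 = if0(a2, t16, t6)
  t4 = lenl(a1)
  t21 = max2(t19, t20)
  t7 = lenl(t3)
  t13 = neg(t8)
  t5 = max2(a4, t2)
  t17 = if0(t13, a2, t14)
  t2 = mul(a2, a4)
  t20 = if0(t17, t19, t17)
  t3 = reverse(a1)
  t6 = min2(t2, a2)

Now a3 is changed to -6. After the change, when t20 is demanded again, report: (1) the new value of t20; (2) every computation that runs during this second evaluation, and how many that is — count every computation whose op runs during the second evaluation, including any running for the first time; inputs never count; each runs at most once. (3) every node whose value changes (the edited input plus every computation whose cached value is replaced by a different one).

First evaluation (everything demanded from the output):
  t2 = mul(0, -7) = 0
  t3 = reverse([-4, 3, 6, 4, -5]) = [-5, 4, 6, 3, -4]
  t6 = min2(0, 0) = 0
  t7 = lenl([-5, 4, 6, 3, -4]) = 5
  t8 = sub(0, 2) = -2
  t10 = sub(5, 0) = 5
  t13 = neg(-2) = 2
  t14 = max2(5, 2) = 5
  t17 = if0(t13=2 -> else branch t14) = 5
  t20 = if0(t17=5 -> else branch t17) = 5

Propagation after the edit:
  t8: runs — a3 2->-6; result 6.
  t13: runs — t8 -2->6; result -6.
  t14: runs — t13 2->-6; result 5 (same value as before).
  t17: runs — t13 2->-6; result 5 (same value as before).
  t20: checked — values it read are unchanged (t17 unchanged, t17 unchanged); reused cached 5 without running.

Key observation: the cutoff stops propagation at t20 — its inputs' values are unchanged, so it reuses its cache.

New value of t20: 5.
Computations that run: t8, t13, t14, t17 — 4 in total.
Values that change: a3, t8, t13.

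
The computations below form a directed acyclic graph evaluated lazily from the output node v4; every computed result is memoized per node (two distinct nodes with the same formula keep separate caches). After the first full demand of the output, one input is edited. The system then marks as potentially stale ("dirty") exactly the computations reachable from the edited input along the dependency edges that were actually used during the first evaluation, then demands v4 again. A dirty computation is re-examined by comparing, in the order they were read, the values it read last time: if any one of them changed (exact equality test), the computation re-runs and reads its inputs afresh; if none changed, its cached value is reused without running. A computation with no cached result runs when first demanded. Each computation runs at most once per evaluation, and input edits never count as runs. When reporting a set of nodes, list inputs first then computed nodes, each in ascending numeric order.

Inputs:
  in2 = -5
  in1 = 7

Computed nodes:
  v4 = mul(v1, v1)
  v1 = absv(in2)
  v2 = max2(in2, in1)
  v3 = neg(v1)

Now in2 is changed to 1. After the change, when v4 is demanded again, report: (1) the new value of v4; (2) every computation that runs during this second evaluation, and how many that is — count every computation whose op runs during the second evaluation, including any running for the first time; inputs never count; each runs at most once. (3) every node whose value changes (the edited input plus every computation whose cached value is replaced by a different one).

First demand of the output computes:
  v1 = absv(-5) = 5
  v4 = mul(5, 5) = 25

After the edit, cleaning proceeds:
  v1: a read changed (in2 -5->1) — executes, giving 1.
  v4: a read changed (v1 5->1; v1 5->1) — executes, giving 1.

Demanding v4 again yields 1.
2 computations run: v1, v4.
The nodes whose values change: in2, v1, v4.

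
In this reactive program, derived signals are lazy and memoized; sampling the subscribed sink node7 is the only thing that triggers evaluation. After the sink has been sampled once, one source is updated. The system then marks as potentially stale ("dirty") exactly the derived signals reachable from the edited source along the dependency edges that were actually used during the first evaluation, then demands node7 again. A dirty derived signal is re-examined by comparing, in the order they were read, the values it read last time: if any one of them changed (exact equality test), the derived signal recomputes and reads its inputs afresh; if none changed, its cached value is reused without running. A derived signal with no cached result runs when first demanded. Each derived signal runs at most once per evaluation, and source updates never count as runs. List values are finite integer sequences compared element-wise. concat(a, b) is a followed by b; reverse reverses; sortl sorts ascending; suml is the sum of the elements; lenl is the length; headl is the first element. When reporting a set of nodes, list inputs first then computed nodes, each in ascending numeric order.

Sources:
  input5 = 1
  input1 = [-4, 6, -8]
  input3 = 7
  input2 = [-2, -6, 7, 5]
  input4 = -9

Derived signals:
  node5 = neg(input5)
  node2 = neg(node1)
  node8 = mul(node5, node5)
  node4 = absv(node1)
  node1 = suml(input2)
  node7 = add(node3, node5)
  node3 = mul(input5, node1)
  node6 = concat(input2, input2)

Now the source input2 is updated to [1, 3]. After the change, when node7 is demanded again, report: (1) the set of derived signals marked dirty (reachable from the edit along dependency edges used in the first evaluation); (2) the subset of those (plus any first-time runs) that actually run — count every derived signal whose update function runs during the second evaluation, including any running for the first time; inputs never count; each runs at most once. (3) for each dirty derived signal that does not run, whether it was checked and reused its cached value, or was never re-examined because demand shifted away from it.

The edit dirties: node1, node3, node7.
1 derived signals run: node1.
Cache hits after checking: node3, node7.
Note the absorption at node1: it re-runs yet its value is the same, leaving the output's value untouched.

First demand of the output computes:
  node1 = suml([-2, -6, 7, 5]) = 4
  node3 = mul(1, 4) = 4
  node5 = neg(1) = -1
  node7 = add(4, -1) = 3

After the edit, cleaning proceeds:
  node1: a read changed (input2 [-2, -6, 7, 5]->[1, 3]) — executes, giving 4 — identical to its old value.
  node3: dirty, but its reads are unchanged (input5 unchanged, node1 unchanged); cached 4 stands.
  node7: dirty, but its reads are unchanged (node3 unchanged, node5 unchanged); cached 3 stands.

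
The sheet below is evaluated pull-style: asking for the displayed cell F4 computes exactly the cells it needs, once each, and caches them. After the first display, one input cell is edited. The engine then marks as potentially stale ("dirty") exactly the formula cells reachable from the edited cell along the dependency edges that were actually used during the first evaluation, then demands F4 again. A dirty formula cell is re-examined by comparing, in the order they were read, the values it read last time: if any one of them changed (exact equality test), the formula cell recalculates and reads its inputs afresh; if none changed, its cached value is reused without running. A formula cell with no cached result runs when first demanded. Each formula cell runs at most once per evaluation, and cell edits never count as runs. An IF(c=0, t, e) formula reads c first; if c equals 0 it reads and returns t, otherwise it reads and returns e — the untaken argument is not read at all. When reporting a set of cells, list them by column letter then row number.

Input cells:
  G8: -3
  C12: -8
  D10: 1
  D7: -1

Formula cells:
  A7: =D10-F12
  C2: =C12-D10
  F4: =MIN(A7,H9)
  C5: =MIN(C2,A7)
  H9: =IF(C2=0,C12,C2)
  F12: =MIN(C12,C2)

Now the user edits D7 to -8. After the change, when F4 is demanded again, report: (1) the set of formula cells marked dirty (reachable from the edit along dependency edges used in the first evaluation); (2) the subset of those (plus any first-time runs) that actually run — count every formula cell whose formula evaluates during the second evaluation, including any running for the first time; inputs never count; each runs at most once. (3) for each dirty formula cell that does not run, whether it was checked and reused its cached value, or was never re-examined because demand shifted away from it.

The edit dirties: none.
0 formula cells run: none.
No dirty formula cell escaped a run.
Note the shortcut — nothing in the graph depends on D7 at all, so no recomputation happens.

First demand of the output computes:
  C2 = -8 - 1 = -9
  F12 = MIN(-8, -9) = -9
  A7 = 1 - -9 = 10
  H9 = IF(C2=0: C2=-9 -> else branch C2) = -9
  F4 = MIN(10, -9) = -9

After the edit, cleaning proceeds:
  no node depends on D7 at all; the second demand re-runs nothing.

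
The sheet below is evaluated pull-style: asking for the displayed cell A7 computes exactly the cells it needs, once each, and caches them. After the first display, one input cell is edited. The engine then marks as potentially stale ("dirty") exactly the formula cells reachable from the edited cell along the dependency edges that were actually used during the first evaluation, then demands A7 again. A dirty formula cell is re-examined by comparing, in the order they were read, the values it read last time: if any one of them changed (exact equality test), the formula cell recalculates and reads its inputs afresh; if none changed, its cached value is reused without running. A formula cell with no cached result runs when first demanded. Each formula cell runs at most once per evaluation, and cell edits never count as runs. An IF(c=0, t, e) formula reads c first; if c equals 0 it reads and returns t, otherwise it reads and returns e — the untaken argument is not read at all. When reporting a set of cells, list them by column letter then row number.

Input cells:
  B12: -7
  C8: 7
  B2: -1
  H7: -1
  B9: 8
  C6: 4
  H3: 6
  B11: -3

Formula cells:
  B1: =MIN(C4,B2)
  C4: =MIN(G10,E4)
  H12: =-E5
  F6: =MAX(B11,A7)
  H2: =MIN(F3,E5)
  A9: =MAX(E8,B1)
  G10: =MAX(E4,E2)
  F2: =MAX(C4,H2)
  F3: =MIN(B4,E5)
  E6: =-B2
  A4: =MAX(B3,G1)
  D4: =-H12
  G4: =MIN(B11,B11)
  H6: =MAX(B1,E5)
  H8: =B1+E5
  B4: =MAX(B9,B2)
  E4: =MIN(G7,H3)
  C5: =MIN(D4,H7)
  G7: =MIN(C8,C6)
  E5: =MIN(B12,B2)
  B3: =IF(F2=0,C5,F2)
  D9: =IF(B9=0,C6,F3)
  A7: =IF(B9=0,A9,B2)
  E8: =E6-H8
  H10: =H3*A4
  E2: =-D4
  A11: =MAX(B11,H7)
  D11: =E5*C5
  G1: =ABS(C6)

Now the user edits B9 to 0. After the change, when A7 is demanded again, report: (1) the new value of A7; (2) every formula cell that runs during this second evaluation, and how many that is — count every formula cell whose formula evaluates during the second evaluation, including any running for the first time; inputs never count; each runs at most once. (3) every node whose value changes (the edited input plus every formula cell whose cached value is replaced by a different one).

First demand of the output computes:
  A7 = IF(B9=0: B9=8 -> else branch B2) = -1

After the edit, cleaning proceeds:
  E5: had never run; runs now, result -7.
  E6: had never run; runs now, result 1.
  G7: had never run; runs now, result 4.
  E4: had never run; runs now, result 4.
  H12: had never run; runs now, result 7.
  D4: had never run; runs now, result -7.
  E2: had never run; runs now, result 7.
  G10: had never run; runs now, result 7.
  C4: had never run; runs now, result 4.
  B1: had never run; runs now, result -1.
  H8: had never run; runs now, result -8.
  E8: had never run; runs now, result 9.
  A9: had never run; runs now, result 9.
  A7: a read changed (B9 8->0) — executes, giving 9.

Note the branch switch — A9, B1, C4, D4, E2, E4, E5, E6, E8, G7, G10, H8, H12 had no cache and run now for the first time.

Demanding A7 again yields 9.
14 formula cells run: A7, A9, B1, C4, D4, E2, E4, E5, E6, E8, G7, G10, H8, H12.
The nodes whose values change: A7, B9.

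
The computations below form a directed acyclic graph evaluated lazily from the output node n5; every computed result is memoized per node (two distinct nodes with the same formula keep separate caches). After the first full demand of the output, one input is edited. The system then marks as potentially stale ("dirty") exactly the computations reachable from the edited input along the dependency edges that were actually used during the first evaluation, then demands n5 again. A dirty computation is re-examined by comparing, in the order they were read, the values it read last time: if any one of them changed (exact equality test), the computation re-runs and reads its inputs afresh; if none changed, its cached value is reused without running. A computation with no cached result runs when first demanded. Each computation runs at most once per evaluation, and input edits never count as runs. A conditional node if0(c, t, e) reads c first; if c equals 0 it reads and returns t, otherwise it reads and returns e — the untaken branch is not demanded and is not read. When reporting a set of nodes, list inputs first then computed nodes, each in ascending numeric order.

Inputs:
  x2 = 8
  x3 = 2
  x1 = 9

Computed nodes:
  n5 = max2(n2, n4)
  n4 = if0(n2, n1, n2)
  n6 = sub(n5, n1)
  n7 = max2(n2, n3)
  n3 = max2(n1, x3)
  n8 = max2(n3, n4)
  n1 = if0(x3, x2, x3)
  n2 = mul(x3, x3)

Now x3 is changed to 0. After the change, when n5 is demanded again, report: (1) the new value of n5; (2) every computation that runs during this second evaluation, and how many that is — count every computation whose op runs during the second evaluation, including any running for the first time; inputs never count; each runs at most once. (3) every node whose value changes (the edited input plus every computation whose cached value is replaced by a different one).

Demanding n5 again yields 8.
4 computations run: n1, n2, n4, n5.
The nodes whose values change: x3, n2, n4, n5.
Note the branch switch — n1 had no cache and runs now for the first time.

First demand of the output computes:
  n2 = mul(2, 2) = 4
  n4 = if0(n2=4 -> else branch n2) = 4
  n5 = max2(4, 4) = 4

After the edit, cleaning proceeds:
  n1: had never run; runs now, result 8.
  n2: a read changed (x3 2->0; x3 2->0) — executes, giving 0.
  n4: a read changed (n2 4->0; n2 4->0) — executes, giving 8.
  n5: a read changed (n2 4->0; n4 4->8) — executes, giving 8.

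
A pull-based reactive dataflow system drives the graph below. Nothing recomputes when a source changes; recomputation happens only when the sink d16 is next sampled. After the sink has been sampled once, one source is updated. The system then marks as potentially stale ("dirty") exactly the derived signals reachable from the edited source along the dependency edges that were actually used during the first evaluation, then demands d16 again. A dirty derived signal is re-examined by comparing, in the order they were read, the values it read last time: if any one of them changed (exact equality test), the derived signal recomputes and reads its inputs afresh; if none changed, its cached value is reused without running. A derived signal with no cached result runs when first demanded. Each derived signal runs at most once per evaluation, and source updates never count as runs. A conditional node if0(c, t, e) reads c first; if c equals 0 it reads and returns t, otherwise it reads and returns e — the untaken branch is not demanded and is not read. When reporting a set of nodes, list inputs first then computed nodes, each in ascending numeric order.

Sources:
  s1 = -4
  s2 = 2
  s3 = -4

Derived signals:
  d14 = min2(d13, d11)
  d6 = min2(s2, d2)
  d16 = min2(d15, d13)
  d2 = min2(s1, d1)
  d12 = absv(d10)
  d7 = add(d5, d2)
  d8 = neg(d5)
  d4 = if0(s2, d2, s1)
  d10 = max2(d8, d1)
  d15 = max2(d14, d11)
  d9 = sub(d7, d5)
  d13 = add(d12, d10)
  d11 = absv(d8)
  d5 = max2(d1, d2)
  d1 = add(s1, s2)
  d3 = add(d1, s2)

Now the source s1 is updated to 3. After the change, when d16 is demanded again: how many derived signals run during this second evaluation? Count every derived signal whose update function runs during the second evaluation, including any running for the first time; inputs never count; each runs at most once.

Derived signals that run: d1, d2, d5, d8, d10, d11, d12, d13, d14, d15, d16 — 11 in total.

First evaluation (everything demanded from the output):
  d1 = add(-4, 2) = -2
  d2 = min2(-4, -2) = -4
  d5 = max2(-2, -4) = -2
  d8 = neg(-2) = 2
  d10 = max2(2, -2) = 2
  d11 = absv(2) = 2
  d12 = absv(2) = 2
  d13 = add(2, 2) = 4
  d14 = min2(4, 2) = 2
  d15 = max2(2, 2) = 2
  d16 = min2(2, 4) = 2

Propagation after the edit:
  d1: runs — s1 -4->3; result 5.
  d2: runs — s1 -4->3; d1 -2->5; result 3.
  d5: runs — d1 -2->5; d2 -4->3; result 5.
  d8: runs — d5 -2->5; result -5.
  d10: runs — d8 2->-5; d1 -2->5; result 5.
  d11: runs — d8 2->-5; result 5.
  d12: runs — d10 2->5; result 5.
  d13: runs — d12 2->5; d10 2->5; result 10.
  d14: runs — d13 4->10; d11 2->5; result 5.
  d15: runs — d14 2->5; d11 2->5; result 5.
  d16: runs — d15 2->5; d13 4->10; result 5.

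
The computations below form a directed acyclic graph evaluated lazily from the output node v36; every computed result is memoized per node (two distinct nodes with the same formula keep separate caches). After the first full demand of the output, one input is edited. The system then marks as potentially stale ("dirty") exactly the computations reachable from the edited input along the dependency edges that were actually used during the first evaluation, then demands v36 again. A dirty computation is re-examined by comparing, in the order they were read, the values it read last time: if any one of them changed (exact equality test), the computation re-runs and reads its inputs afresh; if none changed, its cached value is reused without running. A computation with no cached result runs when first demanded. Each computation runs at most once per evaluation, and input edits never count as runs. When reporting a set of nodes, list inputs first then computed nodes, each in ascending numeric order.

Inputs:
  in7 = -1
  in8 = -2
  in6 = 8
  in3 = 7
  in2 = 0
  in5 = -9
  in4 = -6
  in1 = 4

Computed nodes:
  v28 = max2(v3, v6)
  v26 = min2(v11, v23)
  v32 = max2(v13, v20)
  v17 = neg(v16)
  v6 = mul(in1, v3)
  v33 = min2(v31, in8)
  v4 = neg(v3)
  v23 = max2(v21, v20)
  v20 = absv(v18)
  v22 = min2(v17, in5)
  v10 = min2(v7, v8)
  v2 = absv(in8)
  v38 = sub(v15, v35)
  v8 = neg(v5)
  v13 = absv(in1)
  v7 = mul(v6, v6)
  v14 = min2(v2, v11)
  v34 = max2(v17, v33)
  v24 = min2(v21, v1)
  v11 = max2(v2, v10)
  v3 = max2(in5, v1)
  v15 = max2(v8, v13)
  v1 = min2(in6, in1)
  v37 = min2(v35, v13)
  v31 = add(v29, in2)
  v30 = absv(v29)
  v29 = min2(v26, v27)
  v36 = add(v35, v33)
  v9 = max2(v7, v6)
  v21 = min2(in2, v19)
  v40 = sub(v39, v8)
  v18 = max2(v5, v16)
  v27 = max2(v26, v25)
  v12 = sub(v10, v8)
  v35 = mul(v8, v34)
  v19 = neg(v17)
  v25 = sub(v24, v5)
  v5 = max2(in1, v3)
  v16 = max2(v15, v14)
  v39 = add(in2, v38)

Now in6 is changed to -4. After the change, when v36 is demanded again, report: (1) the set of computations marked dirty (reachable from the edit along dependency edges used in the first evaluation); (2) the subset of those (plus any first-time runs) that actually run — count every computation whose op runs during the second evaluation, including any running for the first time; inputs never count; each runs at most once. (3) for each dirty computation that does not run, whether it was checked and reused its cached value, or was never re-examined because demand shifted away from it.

First demand of the output computes:
  v1 = min2(8, 4) = 4
  v2 = absv(-2) = 2
  v3 = max2(-9, 4) = 4
  v5 = max2(4, 4) = 4
  v6 = mul(4, 4) = 16
  v7 = mul(16, 16) = 256
  v8 = neg(4) = -4
  v10 = min2(256, -4) = -4
  v11 = max2(2, -4) = 2
  v13 = absv(4) = 4
  v14 = min2(2, 2) = 2
  v15 = max2(-4, 4) = 4
  v16 = max2(4, 2) = 4
  v17 = neg(4) = -4
  v18 = max2(4, 4) = 4
  v19 = neg(-4) = 4
  v20 = absv(4) = 4
  v21 = min2(0, 4) = 0
  v23 = max2(0, 4) = 4
  v24 = min2(0, 4) = 0
  v25 = sub(0, 4) = -4
  v26 = min2(2, 4) = 2
  v27 = max2(2, -4) = 2
  v29 = min2(2, 2) = 2
  v31 = add(2, 0) = 2
  v33 = min2(2, -2) = -2
  v34 = max2(-4, -2) = -2
  v35 = mul(-4, -2) = 8
  v36 = add(8, -2) = 6

After the edit, cleaning proceeds:
  v1: a read changed (in6 8->-4) — executes, giving -4.
  v3: a read changed (v1 4->-4) — executes, giving -4.
  v5: a read changed (v3 4->-4) — executes, giving 4 — identical to its old value.
  v6: a read changed (v3 4->-4) — executes, giving -16.
  v7: a read changed (v6 16->-16; v6 16->-16) — executes, giving 256 — identical to its old value.
  v8: dirty, but its reads are unchanged (v5 unchanged); cached -4 stands.
  v10: dirty, but its reads are unchanged (v7 unchanged, v8 unchanged); cached -4 stands.
  v11: dirty, but its reads are unchanged (v2 unchanged, v10 unchanged); cached 2 stands.
  v14: dirty, but its reads are unchanged (v2 unchanged, v11 unchanged); cached 2 stands.
  v15: dirty, but its reads are unchanged (v8 unchanged, v13 unchanged); cached 4 stands.
  v16: dirty, but its reads are unchanged (v15 unchanged, v14 unchanged); cached 4 stands.
  v17: dirty, but its reads are unchanged (v16 unchanged); cached -4 stands.
  v18: dirty, but its reads are unchanged (v5 unchanged, v16 unchanged); cached 4 stands.
  v19: dirty, but its reads are unchanged (v17 unchanged); cached 4 stands.
  v20: dirty, but its reads are unchanged (v18 unchanged); cached 4 stands.
  v21: dirty, but its reads are unchanged (in2 unchanged, v19 unchanged); cached 0 stands.
  v23: dirty, but its reads are unchanged (v21 unchanged, v20 unchanged); cached 4 stands.
  v24: a read changed (v1 4->-4) — executes, giving -4.
  v25: a read changed (v24 0->-4) — executes, giving -8.
  v26: dirty, but its reads are unchanged (v11 unchanged, v23 unchanged); cached 2 stands.
  v27: a read changed (v25 -4->-8) — executes, giving 2 — identical to its old value.
  v29: dirty, but its reads are unchanged (v26 unchanged, v27 unchanged); cached 2 stands.
  v31: dirty, but its reads are unchanged (v29 unchanged, in2 unchanged); cached 2 stands.
  v33: dirty, but its reads are unchanged (v31 unchanged, in8 unchanged); cached -2 stands.
  v34: dirty, but its reads are unchanged (v17 unchanged, v33 unchanged); cached -2 stands.
  v35: dirty, but its reads are unchanged (v8 unchanged, v34 unchanged); cached 8 stands.
  v36: dirty, but its reads are unchanged (v35 unchanged, v33 unchanged); cached 6 stands.

Note where the cutoff bites: v8 is checked, finds nothing changed, and keeps its cache.

The edit dirties: v1, v3, v5, v6, v7, v8, v10, v11, v14, v15, v16, v17, v18, v19, v20, v21, v23, v24, v25, v26, v27, v29, v31, v33, v34, v35, v36.
8 computations run: v1, v3, v5, v6, v7, v24, v25, v27.
Cache hits after checking: v8, v10, v11, v14, v15, v16, v17, v18, v19, v20, v21, v23, v26, v29, v31, v33, v34, v35, v36.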